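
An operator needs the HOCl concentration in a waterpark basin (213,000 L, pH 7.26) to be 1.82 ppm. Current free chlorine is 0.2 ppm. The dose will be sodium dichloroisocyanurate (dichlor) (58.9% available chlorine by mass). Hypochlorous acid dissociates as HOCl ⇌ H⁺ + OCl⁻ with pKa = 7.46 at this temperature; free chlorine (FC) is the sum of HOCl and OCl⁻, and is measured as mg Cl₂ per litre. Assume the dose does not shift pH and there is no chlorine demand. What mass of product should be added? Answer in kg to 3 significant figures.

1.00 kg

[OCl⁻]/[HOCl] = 10^(pH − pKa) = 10^(7.26 − 7.46) = 0.631; fraction as HOCl = 1/(1 + 0.631) = 0.6131.
Free chlorine required for 1.82 ppm HOCl: 1.82 / 0.6131 = 2.968 ppm.
FC to add: 2.968 − 0.2 = 2.768 mg/L as Cl₂.
Cl₂ equivalent: 2.768 mg/L × 213,000 L = 589.7 g.
Product at 58.9% available Cl: 589.7 / 0.589 = 1001 g.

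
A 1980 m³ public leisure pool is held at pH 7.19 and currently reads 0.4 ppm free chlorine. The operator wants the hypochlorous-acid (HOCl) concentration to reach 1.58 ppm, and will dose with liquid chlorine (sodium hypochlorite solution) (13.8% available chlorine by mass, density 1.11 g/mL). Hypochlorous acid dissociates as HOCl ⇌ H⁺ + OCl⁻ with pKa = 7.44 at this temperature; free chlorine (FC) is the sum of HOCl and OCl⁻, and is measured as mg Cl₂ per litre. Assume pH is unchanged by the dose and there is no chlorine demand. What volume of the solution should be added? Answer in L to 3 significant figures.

Volume: 1980 m³ = 1,980,000 L.
[OCl⁻]/[HOCl] = 10^(pH − pKa) = 10^(7.19 − 7.44) = 0.5623; fraction as HOCl = 1/(1 + 0.5623) = 0.6401.
Free chlorine required for 1.58 ppm HOCl: 1.58 / 0.6401 = 2.468 ppm.
FC to add: 2.468 − 0.4 = 2.068 mg/L as Cl₂.
Cl₂ equivalent: 2.068 mg/L × 1,980,000 L = 4096 g.
Product at 13.8% available Cl: 4096 / 0.138 = 29,680 g.
Volume: 29,680 g ÷ 1.11 g/mL = 26,740 mL.

26.7 L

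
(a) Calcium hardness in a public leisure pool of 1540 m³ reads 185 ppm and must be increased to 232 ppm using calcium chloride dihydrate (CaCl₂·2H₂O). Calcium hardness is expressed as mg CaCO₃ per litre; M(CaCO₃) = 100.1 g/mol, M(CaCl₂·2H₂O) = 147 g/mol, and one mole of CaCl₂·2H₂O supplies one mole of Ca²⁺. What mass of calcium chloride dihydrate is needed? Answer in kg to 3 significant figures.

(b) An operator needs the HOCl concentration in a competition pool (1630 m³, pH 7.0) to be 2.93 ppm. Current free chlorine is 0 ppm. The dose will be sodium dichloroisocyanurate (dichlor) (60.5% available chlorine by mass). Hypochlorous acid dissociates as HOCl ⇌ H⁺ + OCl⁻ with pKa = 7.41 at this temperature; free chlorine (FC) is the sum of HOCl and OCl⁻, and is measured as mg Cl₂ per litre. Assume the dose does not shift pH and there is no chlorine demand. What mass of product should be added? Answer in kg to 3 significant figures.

(a) Volume: 1540 m³ = 1,540,000 L.
(a) Hardness to add: (232 − 185) = 47 mg/L as CaCO₃ × 1,540,000 L = 72,380 g as CaCO₃.
(a) Moles of Ca²⁺ (1 mol Ca²⁺ ≡ 1 mol CaCO₃): 72,380 / 100.1 g/mol = 723.1 mol.
(a) Mass of CaCl₂·2H₂O: 723.1 × 147 = 106,300 g.

(b) Volume: 1630 m³ = 1,630,000 L.
(b) [OCl⁻]/[HOCl] = 10^(pH − pKa) = 10^(7.0 − 7.41) = 0.389; fraction as HOCl = 1/(1 + 0.389) = 0.7199.
(b) Free chlorine required for 2.93 ppm HOCl: 2.93 / 0.7199 = 4.07 ppm.
(b) FC to add: 4.07 − 0 = 4.07 mg/L as Cl₂.
(b) Cl₂ equivalent: 4.07 mg/L × 1,630,000 L = 6634 g.
(b) Product at 60.5% available Cl: 6634 / 0.605 = 10,970 g.

(a) 106 kg; (b) 11.0 kg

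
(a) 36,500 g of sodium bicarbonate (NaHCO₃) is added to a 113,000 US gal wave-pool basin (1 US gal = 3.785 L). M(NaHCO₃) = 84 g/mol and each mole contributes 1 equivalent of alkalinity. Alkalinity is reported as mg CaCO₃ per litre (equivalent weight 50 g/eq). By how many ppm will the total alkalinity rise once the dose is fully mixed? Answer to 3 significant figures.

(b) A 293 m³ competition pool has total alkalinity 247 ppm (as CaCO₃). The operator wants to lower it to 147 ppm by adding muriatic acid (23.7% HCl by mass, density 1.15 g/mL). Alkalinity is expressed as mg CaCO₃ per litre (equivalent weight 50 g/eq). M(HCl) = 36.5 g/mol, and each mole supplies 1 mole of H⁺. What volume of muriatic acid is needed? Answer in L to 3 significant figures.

(a) 50.8 ppm; (b) 78.5 L

(a) Volume: 113,000 US gal × 3.785 L/gal = 427,705 L.
(a) Moles of NaHCO₃: 36,500 g ÷ 84 g/mol = 434.5 mol → 434.5 eq of alkalinity.
(a) As CaCO₃: 434.5 eq × 50 g/eq = 21,730 g.
(a) Rise: 21,730 g / 427,705 L × 1000 = 50.8 mg/L.

(b) Volume: 293 m³ = 293,000 L.
(b) Alkalinity to neutralize: (247 − 147) = 100 mg/L as CaCO₃ × 293,000 L = 29,300 g as CaCO₃.
(b) Equivalents of H⁺ required: 29,300 ÷ 50 g/eq = 586 eq = 586 mol HCl.
(b) Mass of HCl: 586 × 36.5 = 21,390 g.
(b) Mass of 23.7% solution: 21,390 / 0.237 = 90,250 g.
(b) Volume: 90,250 g ÷ 1.15 g/mL = 78,480 mL.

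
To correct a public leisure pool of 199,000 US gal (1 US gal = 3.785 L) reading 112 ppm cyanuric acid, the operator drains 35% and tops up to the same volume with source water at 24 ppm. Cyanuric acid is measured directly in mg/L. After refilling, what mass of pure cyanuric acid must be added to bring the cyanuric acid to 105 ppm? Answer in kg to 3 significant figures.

17.9 kg

Volume: 199,000 US gal × 3.785 L/gal = 753,215 L.
After draining 35% and refilling: 112 × 0.65 + 24 × 0.35 = 81.2 ppm.
Deficit to target: 105 − 81.2 = 23.8 mg/L.
Mass: 23.8 mg/L × 753,215 L = 17,930 g cyanuric acid.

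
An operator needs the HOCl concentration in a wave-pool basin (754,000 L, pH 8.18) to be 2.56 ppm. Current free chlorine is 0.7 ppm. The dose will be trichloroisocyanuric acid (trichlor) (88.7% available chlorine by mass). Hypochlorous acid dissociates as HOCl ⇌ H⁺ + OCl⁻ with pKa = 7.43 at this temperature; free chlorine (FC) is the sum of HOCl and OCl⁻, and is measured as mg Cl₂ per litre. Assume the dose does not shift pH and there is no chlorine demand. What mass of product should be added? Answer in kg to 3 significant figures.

[OCl⁻]/[HOCl] = 10^(pH − pKa) = 10^(8.18 − 7.43) = 5.623; fraction as HOCl = 1/(1 + 5.623) = 0.151.
Free chlorine required for 2.56 ppm HOCl: 2.56 / 0.151 = 16.96 ppm.
FC to add: 16.96 − 0.7 = 16.26 mg/L as Cl₂.
Cl₂ equivalent: 16.26 mg/L × 754,000 L = 12,260 g.
Product at 88.7% available Cl: 12,260 / 0.887 = 13,820 g.

13.8 kg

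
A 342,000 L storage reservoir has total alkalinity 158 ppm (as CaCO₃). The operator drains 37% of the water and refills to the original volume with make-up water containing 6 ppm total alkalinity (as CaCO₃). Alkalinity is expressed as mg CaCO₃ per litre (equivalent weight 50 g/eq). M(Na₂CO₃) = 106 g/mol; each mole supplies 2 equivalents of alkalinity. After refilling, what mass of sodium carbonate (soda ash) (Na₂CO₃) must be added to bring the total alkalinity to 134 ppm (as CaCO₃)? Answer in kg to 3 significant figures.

After draining 37% and refilling: 158 × 0.63 + 6 × 0.37 = 101.76 ppm.
Deficit to target: 134 − 101.76 = 32.24 mg/L.
As CaCO₃: 32.24 mg/L × 342,000 L = 11,030 g; ÷ 50 g/eq ÷ 2 = 110.3 mol Na₂CO₃.
Mass: 110.3 × 106 = 11,690 g.

11.7 kg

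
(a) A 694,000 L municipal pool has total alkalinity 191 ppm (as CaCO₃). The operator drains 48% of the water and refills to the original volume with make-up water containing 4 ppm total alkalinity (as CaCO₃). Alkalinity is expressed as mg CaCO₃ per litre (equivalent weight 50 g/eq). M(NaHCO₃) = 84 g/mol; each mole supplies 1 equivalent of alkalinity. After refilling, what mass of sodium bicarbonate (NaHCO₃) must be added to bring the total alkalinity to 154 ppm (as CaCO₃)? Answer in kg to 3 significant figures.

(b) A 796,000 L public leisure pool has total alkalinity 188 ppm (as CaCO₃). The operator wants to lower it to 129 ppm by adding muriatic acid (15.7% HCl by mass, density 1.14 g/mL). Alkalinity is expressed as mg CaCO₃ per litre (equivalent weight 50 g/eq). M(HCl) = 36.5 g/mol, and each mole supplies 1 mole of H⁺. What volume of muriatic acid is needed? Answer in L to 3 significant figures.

(a) After draining 48% and refilling: 191 × 0.52 + 4 × 0.48 = 101.24 ppm.
(a) Deficit to target: 154 − 101.24 = 52.76 mg/L.
(a) As CaCO₃: 52.76 mg/L × 694,000 L = 36,620 g; ÷ 50 g/eq ÷ 1 = 732.3 mol NaHCO₃.
(a) Mass: 732.3 × 84 = 61,510 g.

(b) Alkalinity to neutralize: (188 − 129) = 59 mg/L as CaCO₃ × 796,000 L = 46,960 g as CaCO₃.
(b) Equivalents of H⁺ required: 46,960 ÷ 50 g/eq = 939.3 eq = 939.3 mol HCl.
(b) Mass of HCl: 939.3 × 36.5 = 34,280 g.
(b) Mass of 15.7% solution: 34,280 / 0.157 = 218,400 g.
(b) Volume: 218,400 g ÷ 1.14 g/mL = 191,600 mL.

(a) 61.5 kg; (b) 192 L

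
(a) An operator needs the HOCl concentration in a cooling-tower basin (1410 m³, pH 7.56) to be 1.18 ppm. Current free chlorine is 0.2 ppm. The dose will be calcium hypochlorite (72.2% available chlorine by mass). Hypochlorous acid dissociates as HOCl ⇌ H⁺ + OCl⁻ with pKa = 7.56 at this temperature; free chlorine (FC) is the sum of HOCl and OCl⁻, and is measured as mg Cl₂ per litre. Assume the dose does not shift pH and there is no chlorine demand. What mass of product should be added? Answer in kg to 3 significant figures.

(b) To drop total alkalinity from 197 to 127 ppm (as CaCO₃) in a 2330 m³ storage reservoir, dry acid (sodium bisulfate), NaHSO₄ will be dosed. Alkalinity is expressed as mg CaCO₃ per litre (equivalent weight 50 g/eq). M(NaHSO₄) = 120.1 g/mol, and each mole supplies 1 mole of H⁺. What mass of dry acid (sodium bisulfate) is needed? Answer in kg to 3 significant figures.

(a) Volume: 1410 m³ = 1,410,000 L.
(a) [OCl⁻]/[HOCl] = 10^(pH − pKa) = 10^(7.56 − 7.56) = 1; fraction as HOCl = 1/(1 + 1) = 0.5.
(a) Free chlorine required for 1.18 ppm HOCl: 1.18 / 0.5 = 2.36 ppm.
(a) FC to add: 2.36 − 0.2 = 2.16 mg/L as Cl₂.
(a) Cl₂ equivalent: 2.16 mg/L × 1,410,000 L = 3046 g.
(a) Product at 72.2% available Cl: 3046 / 0.722 = 4218 g.

(b) Volume: 2330 m³ = 2,330,000 L.
(b) Alkalinity to neutralize: (197 − 127) = 70 mg/L as CaCO₃ × 2,330,000 L = 163,100 g as CaCO₃.
(b) Equivalents of H⁺ required: 163,100 ÷ 50 g/eq = 3262 eq = 3262 mol NaHSO₄.
(b) Mass of NaHSO₄: 3262 × 120.1 = 391,800 g.

(a) 4.22 kg; (b) 392 kg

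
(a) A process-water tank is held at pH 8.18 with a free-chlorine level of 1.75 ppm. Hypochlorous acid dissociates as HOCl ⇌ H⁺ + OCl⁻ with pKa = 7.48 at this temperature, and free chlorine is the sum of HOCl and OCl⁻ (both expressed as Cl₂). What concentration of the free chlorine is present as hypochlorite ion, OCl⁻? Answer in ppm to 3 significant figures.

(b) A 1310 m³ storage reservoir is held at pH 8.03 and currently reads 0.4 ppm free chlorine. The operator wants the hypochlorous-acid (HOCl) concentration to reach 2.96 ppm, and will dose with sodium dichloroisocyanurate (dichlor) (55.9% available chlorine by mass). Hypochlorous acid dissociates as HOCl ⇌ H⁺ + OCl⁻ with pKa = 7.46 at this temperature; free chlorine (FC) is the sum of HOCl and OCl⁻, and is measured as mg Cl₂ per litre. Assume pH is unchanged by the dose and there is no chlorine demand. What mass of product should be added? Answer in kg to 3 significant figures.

(a) [OCl⁻]/[HOCl] = 10^(pH − pKa) = 10^(8.18 − 7.48) = 10^0.70 = 5.012.
(a) Fraction as HOCl = 1 / (1 + 5.012) = 0.1663.
(a) OCl⁻ = (1 − 0.1663) × 1.75 ppm = 1.459 ppm.

(b) Volume: 1310 m³ = 1,310,000 L.
(b) [OCl⁻]/[HOCl] = 10^(pH − pKa) = 10^(8.03 − 7.46) = 3.715; fraction as HOCl = 1/(1 + 3.715) = 0.2121.
(b) Free chlorine required for 2.96 ppm HOCl: 2.96 / 0.2121 = 13.96 ppm.
(b) FC to add: 13.96 − 0.4 = 13.56 mg/L as Cl₂.
(b) Cl₂ equivalent: 13.56 mg/L × 1,310,000 L = 17,760 g.
(b) Product at 55.9% available Cl: 17,760 / 0.559 = 31,770 g.

(a) 1.46 ppm; (b) 31.8 kg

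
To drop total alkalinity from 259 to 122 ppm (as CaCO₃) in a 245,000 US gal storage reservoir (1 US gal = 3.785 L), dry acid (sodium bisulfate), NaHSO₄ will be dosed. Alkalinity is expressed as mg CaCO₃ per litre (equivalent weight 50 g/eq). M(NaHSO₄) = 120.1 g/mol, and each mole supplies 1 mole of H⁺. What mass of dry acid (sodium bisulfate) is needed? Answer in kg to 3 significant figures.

305 kg

Volume: 245,000 US gal × 3.785 L/gal = 927,325 L.
Alkalinity to neutralize: (259 − 122) = 137 mg/L as CaCO₃ × 927,325 L = 127,000 g as CaCO₃.
Equivalents of H⁺ required: 127,000 ÷ 50 g/eq = 2541 eq = 2541 mol NaHSO₄.
Mass of NaHSO₄: 2541 × 120.1 = 305,200 g.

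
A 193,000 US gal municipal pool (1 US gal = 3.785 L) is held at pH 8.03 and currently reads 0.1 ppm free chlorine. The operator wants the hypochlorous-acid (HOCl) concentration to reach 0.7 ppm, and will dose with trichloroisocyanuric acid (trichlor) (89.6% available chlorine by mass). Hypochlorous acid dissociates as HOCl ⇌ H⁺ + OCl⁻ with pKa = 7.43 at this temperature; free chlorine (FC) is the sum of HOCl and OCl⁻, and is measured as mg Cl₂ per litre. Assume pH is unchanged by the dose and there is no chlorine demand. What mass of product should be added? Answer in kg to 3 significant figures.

Volume: 193,000 US gal × 3.785 L/gal = 730,505 L.
[OCl⁻]/[HOCl] = 10^(pH − pKa) = 10^(8.03 − 7.43) = 3.981; fraction as HOCl = 1/(1 + 3.981) = 0.2008.
Free chlorine required for 0.7 ppm HOCl: 0.7 / 0.2008 = 3.487 ppm.
FC to add: 3.487 − 0.1 = 3.387 mg/L as Cl₂.
Cl₂ equivalent: 3.387 mg/L × 730,505 L = 2474 g.
Product at 89.6% available Cl: 2474 / 0.896 = 2761 g.

2.76 kg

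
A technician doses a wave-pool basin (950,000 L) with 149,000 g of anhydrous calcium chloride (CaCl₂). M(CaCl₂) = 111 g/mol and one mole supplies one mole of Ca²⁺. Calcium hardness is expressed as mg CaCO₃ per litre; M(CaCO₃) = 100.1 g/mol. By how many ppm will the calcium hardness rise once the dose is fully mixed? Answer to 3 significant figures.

141 ppm

Moles of Ca²⁺: 149,000 g ÷ 111 g/mol = 1342 mol.
As CaCO₃: 1342 mol × 100.1 g/mol = 134,400 g.
Rise: 134,400 g / 950,000 L × 1000 = 141.4 mg/L.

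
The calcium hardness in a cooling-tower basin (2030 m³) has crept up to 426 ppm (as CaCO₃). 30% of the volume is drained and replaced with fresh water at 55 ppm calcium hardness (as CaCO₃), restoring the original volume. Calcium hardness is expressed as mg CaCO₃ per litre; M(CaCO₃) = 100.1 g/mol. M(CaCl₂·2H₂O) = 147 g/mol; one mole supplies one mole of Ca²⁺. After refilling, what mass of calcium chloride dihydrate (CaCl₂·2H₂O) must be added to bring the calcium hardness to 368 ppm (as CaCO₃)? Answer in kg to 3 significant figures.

Volume: 2030 m³ = 2,030,000 L.
After draining 30% and refilling: 426 × 0.70 + 55 × 0.30 = 314.7 ppm.
Deficit to target: 368 − 314.7 = 53.3 mg/L.
As CaCO₃: 53.3 mg/L × 2,030,000 L = 108,200 g; ÷ 100.1 = 1081 mol Ca²⁺.
Mass: 1081 × 147 = 158,900 g.

159 kg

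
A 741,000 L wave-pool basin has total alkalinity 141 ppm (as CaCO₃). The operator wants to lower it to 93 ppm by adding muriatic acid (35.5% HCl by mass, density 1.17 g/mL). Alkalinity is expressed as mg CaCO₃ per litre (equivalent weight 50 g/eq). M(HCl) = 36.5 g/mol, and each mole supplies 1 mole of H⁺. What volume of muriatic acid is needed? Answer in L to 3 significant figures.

Alkalinity to neutralize: (141 − 93) = 48 mg/L as CaCO₃ × 741,000 L = 35,570 g as CaCO₃.
Equivalents of H⁺ required: 35,570 ÷ 50 g/eq = 711.4 eq = 711.4 mol HCl.
Mass of HCl: 711.4 × 36.5 = 25,960 g.
Mass of 35.5% solution: 25,960 / 0.355 = 73,140 g.
Volume: 73,140 g ÷ 1.17 g/mL = 62,510 mL.

62.5 L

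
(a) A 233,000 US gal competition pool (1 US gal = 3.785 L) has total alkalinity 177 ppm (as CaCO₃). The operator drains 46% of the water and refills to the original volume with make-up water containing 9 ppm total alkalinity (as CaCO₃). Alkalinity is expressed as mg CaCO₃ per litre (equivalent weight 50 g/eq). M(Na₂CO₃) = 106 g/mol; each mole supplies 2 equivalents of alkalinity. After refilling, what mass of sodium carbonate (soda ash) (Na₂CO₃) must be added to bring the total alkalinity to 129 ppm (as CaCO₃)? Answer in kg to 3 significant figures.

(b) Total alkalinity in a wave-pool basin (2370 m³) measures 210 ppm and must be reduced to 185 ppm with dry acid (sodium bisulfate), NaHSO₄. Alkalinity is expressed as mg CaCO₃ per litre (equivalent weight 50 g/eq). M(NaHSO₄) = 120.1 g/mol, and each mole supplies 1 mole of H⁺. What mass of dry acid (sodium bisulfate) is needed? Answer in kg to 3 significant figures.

(a) 27.4 kg; (b) 142 kg

(a) Volume: 233,000 US gal × 3.785 L/gal = 881,905 L.
(a) After draining 46% and refilling: 177 × 0.54 + 9 × 0.46 = 99.72 ppm.
(a) Deficit to target: 129 − 99.72 = 29.28 mg/L.
(a) As CaCO₃: 29.28 mg/L × 881,905 L = 25,820 g; ÷ 50 g/eq ÷ 2 = 258.2 mol Na₂CO₃.
(a) Mass: 258.2 × 106 = 27,370 g.

(b) Volume: 2370 m³ = 2,370,000 L.
(b) Alkalinity to neutralize: (210 − 185) = 25 mg/L as CaCO₃ × 2,370,000 L = 59,250 g as CaCO₃.
(b) Equivalents of H⁺ required: 59,250 ÷ 50 g/eq = 1185 eq = 1185 mol NaHSO₄.
(b) Mass of NaHSO₄: 1185 × 120.1 = 142,300 g.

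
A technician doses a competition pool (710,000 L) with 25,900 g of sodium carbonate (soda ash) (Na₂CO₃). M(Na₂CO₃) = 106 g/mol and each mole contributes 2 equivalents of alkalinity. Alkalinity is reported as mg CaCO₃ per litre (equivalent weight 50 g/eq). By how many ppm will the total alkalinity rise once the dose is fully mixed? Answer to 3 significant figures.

34.4 ppm

Moles of Na₂CO₃: 25,900 g ÷ 106 g/mol = 244.3 mol → 488.7 eq of alkalinity.
As CaCO₃: 488.7 eq × 50 g/eq = 24,430 g.
Rise: 24,430 g / 710,000 L × 1000 = 34.41 mg/L.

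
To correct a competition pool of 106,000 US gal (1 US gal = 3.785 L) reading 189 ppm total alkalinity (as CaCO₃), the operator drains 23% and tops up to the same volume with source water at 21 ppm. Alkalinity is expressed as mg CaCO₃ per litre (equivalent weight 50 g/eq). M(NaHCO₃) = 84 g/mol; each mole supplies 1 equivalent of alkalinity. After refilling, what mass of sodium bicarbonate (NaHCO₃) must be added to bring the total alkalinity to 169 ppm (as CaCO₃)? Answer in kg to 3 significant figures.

Volume: 106,000 US gal × 3.785 L/gal = 401,210 L.
After draining 23% and refilling: 189 × 0.77 + 21 × 0.23 = 150.36 ppm.
Deficit to target: 169 − 150.36 = 18.64 mg/L.
As CaCO₃: 18.64 mg/L × 401,210 L = 7479 g; ÷ 50 g/eq ÷ 1 = 149.6 mol NaHCO₃.
Mass: 149.6 × 84 = 12,560 g.

12.6 kg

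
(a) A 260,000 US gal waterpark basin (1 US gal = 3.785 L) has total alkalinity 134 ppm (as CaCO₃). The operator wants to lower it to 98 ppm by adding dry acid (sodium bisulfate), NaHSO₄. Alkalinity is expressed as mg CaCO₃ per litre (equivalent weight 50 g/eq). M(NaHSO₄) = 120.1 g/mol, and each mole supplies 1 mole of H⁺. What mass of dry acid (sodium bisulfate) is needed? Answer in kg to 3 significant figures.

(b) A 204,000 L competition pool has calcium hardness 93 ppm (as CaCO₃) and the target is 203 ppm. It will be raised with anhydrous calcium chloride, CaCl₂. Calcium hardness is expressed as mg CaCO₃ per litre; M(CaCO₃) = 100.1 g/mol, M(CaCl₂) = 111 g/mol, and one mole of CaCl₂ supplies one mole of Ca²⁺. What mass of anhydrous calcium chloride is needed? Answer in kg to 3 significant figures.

(a) Volume: 260,000 US gal × 3.785 L/gal = 984,100 L.
(a) Alkalinity to neutralize: (134 − 98) = 36 mg/L as CaCO₃ × 984,100 L = 35,430 g as CaCO₃.
(a) Equivalents of H⁺ required: 35,430 ÷ 50 g/eq = 708.6 eq = 708.6 mol NaHSO₄.
(a) Mass of NaHSO₄: 708.6 × 120.1 = 85,100 g.

(b) Hardness to add: (203 − 93) = 110 mg/L as CaCO₃ × 204,000 L = 22,440 g as CaCO₃.
(b) Moles of Ca²⁺ (1 mol Ca²⁺ ≡ 1 mol CaCO₃): 22,440 / 100.1 g/mol = 224.2 mol.
(b) Mass of CaCl₂: 224.2 × 111 = 24,880 g.

(a) 85.1 kg; (b) 24.9 kg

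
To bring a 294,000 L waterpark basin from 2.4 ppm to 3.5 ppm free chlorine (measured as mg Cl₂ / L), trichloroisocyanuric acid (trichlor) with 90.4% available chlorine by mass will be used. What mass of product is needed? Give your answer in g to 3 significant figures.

358 g

Chlorine deficit: 3.5 − 2.4 = 1.1 ppm = 1.1 mg/L as Cl₂.
Cl₂ equivalent needed: 1.1 mg/L × 294,000 L = 323,400 mg = 323.4 g.
Product at 90.4% available chlorine: 323.4 / 0.904 = 357.7 g.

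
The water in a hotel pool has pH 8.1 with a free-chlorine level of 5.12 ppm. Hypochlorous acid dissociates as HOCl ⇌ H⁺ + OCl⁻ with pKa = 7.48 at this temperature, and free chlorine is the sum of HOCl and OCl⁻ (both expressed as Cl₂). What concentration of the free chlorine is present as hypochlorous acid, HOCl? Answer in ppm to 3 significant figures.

[OCl⁻]/[HOCl] = 10^(pH − pKa) = 10^(8.1 − 7.48) = 10^0.62 = 4.169.
Fraction as HOCl = 1 / (1 + 4.169) = 0.1935.
HOCl = 0.1935 × 5.12 ppm = 0.9906 ppm.

0.991 ppm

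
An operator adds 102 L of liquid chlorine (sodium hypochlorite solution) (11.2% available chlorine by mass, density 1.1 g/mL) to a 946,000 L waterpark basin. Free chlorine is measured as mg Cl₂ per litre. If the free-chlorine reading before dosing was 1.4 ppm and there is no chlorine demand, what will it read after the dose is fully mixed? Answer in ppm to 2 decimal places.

Mass of solution: 102 L × 1000 mL/L × 1.1 g/mL = 112,200 g.
Available chlorine delivered: 112,200 g × 0.112 = 12,570 g as Cl₂.
Concentration rise: 12,570 g / 946,000 L = 13.28 mg/L = 13.28 ppm.
Final FC: 1.4 + 13.28 = 14.68 ppm.

14.68 ppm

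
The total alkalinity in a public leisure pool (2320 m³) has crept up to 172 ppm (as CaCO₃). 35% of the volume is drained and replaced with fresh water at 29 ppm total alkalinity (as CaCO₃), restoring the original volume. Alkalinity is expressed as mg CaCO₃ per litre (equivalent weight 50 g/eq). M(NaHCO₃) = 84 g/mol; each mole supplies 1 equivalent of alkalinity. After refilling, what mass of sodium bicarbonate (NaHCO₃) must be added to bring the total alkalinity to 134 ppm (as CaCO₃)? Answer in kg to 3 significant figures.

47.0 kg

Volume: 2320 m³ = 2,320,000 L.
After draining 35% and refilling: 172 × 0.65 + 29 × 0.35 = 121.95 ppm.
Deficit to target: 134 − 121.95 = 12.05 mg/L.
As CaCO₃: 12.05 mg/L × 2,320,000 L = 27,960 g; ÷ 50 g/eq ÷ 1 = 559.1 mol NaHCO₃.
Mass: 559.1 × 84 = 46,970 g.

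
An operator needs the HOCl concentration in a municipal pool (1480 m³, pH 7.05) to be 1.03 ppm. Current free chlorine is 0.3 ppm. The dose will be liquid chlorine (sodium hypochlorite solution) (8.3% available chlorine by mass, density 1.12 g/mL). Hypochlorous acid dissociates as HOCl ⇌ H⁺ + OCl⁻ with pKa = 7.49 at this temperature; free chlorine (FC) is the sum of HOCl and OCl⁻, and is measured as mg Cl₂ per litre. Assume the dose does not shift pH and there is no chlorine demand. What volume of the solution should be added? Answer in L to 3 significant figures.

17.6 L

Volume: 1480 m³ = 1,480,000 L.
[OCl⁻]/[HOCl] = 10^(pH − pKa) = 10^(7.05 − 7.49) = 0.3631; fraction as HOCl = 1/(1 + 0.3631) = 0.7336.
Free chlorine required for 1.03 ppm HOCl: 1.03 / 0.7336 = 1.404 ppm.
FC to add: 1.404 − 0.3 = 1.104 mg/L as Cl₂.
Cl₂ equivalent: 1.104 mg/L × 1,480,000 L = 1634 g.
Product at 8.3% available Cl: 1634 / 0.083 = 19,690 g.
Volume: 19,690 g ÷ 1.12 g/mL = 17,580 mL.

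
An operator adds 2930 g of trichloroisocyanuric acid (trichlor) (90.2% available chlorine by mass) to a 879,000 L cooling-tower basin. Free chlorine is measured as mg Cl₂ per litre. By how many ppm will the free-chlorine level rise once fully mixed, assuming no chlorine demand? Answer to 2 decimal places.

3.01 ppm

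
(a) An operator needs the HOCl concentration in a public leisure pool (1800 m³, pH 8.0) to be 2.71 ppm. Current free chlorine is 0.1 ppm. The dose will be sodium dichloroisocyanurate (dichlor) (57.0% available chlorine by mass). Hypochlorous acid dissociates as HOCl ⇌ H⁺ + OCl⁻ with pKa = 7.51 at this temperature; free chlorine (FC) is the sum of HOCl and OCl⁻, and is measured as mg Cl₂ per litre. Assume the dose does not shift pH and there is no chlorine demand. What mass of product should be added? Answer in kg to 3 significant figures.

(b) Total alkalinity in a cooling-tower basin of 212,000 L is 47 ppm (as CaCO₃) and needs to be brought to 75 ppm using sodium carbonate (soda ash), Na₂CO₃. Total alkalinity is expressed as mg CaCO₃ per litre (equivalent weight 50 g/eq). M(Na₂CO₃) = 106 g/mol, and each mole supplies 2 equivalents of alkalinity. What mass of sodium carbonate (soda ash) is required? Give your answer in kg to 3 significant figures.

(a) 34.7 kg; (b) 6.29 kg

(a) Volume: 1800 m³ = 1,800,000 L.
(a) [OCl⁻]/[HOCl] = 10^(pH − pKa) = 10^(8.0 − 7.51) = 3.09; fraction as HOCl = 1/(1 + 3.09) = 0.2445.
(a) Free chlorine required for 2.71 ppm HOCl: 2.71 / 0.2445 = 11.08 ppm.
(a) FC to add: 11.08 − 0.1 = 10.98 mg/L as Cl₂.
(a) Cl₂ equivalent: 10.98 mg/L × 1,800,000 L = 19,770 g.
(a) Product at 57.0% available Cl: 19,770 / 0.57 = 34,690 g.

(b) Alkalinity to add: (75 − 47) = 28 mg/L as CaCO₃ × 212,000 L = 5936 g as CaCO₃.
(b) Equivalents: 5936 g ÷ 50 g/eq = 118.7 eq.
(b) Each mole of Na₂CO₃ supplies 2 eq, so 118.7 / 2 = 59.36 mol.
(b) Mass: 59.36 mol × 106 g/mol = 6292 g.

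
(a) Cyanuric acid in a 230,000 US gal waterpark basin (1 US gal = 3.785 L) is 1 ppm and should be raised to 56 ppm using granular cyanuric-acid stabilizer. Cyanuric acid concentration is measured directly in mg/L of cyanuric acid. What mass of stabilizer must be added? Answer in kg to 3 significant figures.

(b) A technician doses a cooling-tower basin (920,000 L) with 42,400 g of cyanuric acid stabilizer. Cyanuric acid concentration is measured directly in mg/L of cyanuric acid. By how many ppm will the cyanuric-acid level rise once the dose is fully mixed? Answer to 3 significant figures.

(a) 47.9 kg; (b) 46.1 ppm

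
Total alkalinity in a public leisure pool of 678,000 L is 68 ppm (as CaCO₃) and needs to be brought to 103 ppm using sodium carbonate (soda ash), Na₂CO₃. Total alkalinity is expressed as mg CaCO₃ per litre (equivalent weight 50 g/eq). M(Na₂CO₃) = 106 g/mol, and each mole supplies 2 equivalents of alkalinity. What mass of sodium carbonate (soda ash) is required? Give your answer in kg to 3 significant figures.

Alkalinity to add: (103 − 68) = 35 mg/L as CaCO₃ × 678,000 L = 23,730 g as CaCO₃.
Equivalents: 23,730 g ÷ 50 g/eq = 474.6 eq.
Each mole of Na₂CO₃ supplies 2 eq, so 474.6 / 2 = 237.3 mol.
Mass: 237.3 mol × 106 g/mol = 25,150 g.

25.2 kg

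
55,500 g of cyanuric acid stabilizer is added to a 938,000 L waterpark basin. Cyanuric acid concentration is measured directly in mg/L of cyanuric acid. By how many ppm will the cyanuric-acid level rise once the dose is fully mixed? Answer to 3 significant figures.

59.2 ppm

Rise: 55,500 g / 938,000 L × 1000 = 59.17 mg/L.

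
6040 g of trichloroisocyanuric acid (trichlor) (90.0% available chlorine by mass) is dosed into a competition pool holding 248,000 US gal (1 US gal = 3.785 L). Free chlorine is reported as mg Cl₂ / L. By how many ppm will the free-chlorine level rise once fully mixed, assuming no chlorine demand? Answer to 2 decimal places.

5.79 ppm

Volume: 248,000 US gal × 3.785 L/gal = 938,680 L.
Available chlorine delivered: 6040 g × 0.9 = 5436 g as Cl₂.
Concentration rise: 5436 g / 938,680 L = 5.791 mg/L = 5.79 ppm.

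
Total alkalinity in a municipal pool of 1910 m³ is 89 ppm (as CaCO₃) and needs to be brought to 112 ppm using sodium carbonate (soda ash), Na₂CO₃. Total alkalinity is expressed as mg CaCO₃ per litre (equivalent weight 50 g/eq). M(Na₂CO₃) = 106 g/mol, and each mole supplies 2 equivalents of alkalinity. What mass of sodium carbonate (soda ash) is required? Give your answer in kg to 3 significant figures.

46.6 kg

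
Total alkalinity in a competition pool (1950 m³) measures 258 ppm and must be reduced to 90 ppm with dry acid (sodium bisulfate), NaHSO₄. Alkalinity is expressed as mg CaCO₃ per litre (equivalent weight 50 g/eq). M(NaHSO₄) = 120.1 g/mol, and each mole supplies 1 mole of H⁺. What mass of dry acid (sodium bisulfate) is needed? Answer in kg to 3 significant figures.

787 kg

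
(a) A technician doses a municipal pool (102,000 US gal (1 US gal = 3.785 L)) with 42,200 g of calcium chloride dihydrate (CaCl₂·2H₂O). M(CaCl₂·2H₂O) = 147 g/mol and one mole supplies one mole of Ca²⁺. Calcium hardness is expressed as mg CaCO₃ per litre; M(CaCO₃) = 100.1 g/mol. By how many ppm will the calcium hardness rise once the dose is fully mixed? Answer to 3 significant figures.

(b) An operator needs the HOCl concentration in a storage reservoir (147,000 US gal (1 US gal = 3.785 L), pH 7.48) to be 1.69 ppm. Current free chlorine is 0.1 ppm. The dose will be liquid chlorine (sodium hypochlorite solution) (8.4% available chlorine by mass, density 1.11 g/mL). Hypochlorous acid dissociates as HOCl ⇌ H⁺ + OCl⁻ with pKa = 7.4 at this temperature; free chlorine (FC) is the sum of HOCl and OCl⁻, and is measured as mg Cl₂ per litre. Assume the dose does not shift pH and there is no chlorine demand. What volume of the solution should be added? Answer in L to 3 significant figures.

(a) 74.4 ppm; (b) 21.6 L

(a) Volume: 102,000 US gal × 3.785 L/gal = 386,070 L.
(a) Moles of Ca²⁺: 42,200 g ÷ 147 g/mol = 287.1 mol.
(a) As CaCO₃: 287.1 mol × 100.1 g/mol = 28,740 g.
(a) Rise: 28,740 g / 386,070 L × 1000 = 74.43 mg/L.

(b) Volume: 147,000 US gal × 3.785 L/gal = 556,395 L.
(b) [OCl⁻]/[HOCl] = 10^(pH − pKa) = 10^(7.48 − 7.4) = 1.202; fraction as HOCl = 1/(1 + 1.202) = 0.4541.
(b) Free chlorine required for 1.69 ppm HOCl: 1.69 / 0.4541 = 3.722 ppm.
(b) FC to add: 3.722 − 0.1 = 3.622 mg/L as Cl₂.
(b) Cl₂ equivalent: 3.622 mg/L × 556,395 L = 2015 g.
(b) Product at 8.4% available Cl: 2015 / 0.084 = 23,990 g.
(b) Volume: 23,990 g ÷ 1.11 g/mL = 21,610 mL.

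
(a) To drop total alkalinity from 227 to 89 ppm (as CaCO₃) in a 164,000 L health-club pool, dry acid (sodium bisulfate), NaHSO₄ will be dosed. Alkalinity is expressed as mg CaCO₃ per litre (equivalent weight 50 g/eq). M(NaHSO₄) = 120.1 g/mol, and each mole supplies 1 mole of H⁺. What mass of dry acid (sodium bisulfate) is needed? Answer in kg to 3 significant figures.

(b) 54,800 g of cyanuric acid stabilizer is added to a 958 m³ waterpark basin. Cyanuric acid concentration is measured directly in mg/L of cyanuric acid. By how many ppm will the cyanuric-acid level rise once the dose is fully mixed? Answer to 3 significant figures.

(a) 54.4 kg; (b) 57.2 ppm

(a) Alkalinity to neutralize: (227 − 89) = 138 mg/L as CaCO₃ × 164,000 L = 22,630 g as CaCO₃.
(a) Equivalents of H⁺ required: 22,630 ÷ 50 g/eq = 452.6 eq = 452.6 mol NaHSO₄.
(a) Mass of NaHSO₄: 452.6 × 120.1 = 54,360 g.

(b) Volume: 958 m³ = 958,000 L.
(b) Rise: 54,800 g / 958,000 L × 1000 = 57.2 mg/L.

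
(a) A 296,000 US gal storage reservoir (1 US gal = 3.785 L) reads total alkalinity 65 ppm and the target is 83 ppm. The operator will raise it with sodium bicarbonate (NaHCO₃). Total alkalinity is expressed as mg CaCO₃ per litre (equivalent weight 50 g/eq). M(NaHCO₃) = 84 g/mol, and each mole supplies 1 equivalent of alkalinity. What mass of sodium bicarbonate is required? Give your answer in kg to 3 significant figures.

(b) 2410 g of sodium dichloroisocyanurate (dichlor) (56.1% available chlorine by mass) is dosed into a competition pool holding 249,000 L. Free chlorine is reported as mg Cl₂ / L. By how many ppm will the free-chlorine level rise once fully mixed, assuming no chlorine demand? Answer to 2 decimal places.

(a) 33.9 kg; (b) 5.43 ppm

(a) Volume: 296,000 US gal × 3.785 L/gal = 1,120,360 L.
(a) Alkalinity to add: (83 − 65) = 18 mg/L as CaCO₃ × 1,120,360 L = 20,170 g as CaCO₃.
(a) Equivalents: 20,170 g ÷ 50 g/eq = 403.3 eq.
(a) NaHCO₃ supplies 1 eq per mole → 403.3 mol.
(a) Mass: 403.3 mol × 84 g/mol = 33,880 g.

(b) Available chlorine delivered: 2410 g × 0.561 = 1352 g as Cl₂.
(b) Concentration rise: 1352 g / 249,000 L = 5.43 mg/L = 5.43 ppm.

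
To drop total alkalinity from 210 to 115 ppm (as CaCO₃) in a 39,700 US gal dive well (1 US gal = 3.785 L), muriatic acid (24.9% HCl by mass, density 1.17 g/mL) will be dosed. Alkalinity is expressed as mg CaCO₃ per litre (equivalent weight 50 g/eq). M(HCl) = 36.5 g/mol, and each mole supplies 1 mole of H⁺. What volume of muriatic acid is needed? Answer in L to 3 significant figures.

35.8 L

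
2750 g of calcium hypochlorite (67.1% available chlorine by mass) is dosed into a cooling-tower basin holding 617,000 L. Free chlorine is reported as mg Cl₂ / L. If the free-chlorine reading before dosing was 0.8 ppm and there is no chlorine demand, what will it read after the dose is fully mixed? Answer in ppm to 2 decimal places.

Available chlorine delivered: 2750 g × 0.671 = 1845 g as Cl₂.
Concentration rise: 1845 g / 617,000 L = 2.991 mg/L = 2.99 ppm.
Final FC: 0.8 + 2.99 = 3.79 ppm.

3.79 ppm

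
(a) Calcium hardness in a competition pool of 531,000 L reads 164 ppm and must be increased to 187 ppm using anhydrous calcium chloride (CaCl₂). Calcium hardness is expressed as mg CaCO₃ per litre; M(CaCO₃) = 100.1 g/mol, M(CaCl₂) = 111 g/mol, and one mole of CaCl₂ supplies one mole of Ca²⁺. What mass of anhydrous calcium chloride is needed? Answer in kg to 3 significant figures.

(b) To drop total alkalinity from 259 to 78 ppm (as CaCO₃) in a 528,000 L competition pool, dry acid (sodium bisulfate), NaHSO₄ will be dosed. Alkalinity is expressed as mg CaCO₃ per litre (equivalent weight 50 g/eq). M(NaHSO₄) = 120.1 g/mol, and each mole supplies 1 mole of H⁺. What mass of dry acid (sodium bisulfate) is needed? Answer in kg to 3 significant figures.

(a) Hardness to add: (187 − 164) = 23 mg/L as CaCO₃ × 531,000 L = 12,210 g as CaCO₃.
(a) Moles of Ca²⁺ (1 mol Ca²⁺ ≡ 1 mol CaCO₃): 12,210 / 100.1 g/mol = 122 mol.
(a) Mass of CaCl₂: 122 × 111 = 13,540 g.

(b) Alkalinity to neutralize: (259 − 78) = 181 mg/L as CaCO₃ × 528,000 L = 95,570 g as CaCO₃.
(b) Equivalents of H⁺ required: 95,570 ÷ 50 g/eq = 1911 eq = 1911 mol NaHSO₄.
(b) Mass of NaHSO₄: 1911 × 120.1 = 229,600 g.

(a) 13.5 kg; (b) 230 kg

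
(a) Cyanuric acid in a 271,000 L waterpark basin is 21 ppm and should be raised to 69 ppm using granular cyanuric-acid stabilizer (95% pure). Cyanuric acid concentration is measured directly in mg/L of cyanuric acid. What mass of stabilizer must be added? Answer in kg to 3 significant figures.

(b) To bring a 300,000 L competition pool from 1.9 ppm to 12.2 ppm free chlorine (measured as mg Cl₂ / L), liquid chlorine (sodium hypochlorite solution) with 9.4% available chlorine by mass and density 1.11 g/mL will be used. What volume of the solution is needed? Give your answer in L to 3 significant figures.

(a) 13.7 kg; (b) 29.6 L

(a) CYA to add: (69 − 21) = 48 mg/L × 271,000 L = 13,010 g cyanuric acid.
(a) At 95% purity: 13,010 / 0.95 = 13,690 g product.

(b) Chlorine deficit: 12.2 − 1.9 = 10.3 ppm = 10.3 mg/L as Cl₂.
(b) Cl₂ equivalent needed: 10.3 mg/L × 300,000 L = 3,090,000 mg = 3090 g.
(b) Product at 9.4% available chlorine: 3090 / 0.094 = 32,870 g.
(b) Volume at density 1.11 g/mL: 32,870 g ÷ 1.11 g/mL = 29,610 mL.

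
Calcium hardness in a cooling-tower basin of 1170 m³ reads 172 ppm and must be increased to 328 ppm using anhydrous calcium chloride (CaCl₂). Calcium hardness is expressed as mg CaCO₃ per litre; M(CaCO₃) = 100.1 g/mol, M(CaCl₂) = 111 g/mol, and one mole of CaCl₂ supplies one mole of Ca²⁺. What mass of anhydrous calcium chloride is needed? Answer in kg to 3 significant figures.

202 kg

Volume: 1170 m³ = 1,170,000 L.
Hardness to add: (328 − 172) = 156 mg/L as CaCO₃ × 1,170,000 L = 182,500 g as CaCO₃.
Moles of Ca²⁺ (1 mol Ca²⁺ ≡ 1 mol CaCO₃): 182,500 / 100.1 g/mol = 1823 mol.
Mass of CaCl₂: 1823 × 111 = 202,400 g.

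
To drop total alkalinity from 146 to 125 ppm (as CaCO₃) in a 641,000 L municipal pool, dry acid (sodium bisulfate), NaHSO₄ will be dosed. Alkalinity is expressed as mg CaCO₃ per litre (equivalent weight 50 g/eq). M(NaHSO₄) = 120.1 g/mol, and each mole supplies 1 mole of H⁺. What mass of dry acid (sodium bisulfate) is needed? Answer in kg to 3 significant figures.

32.3 kg

Alkalinity to neutralize: (146 − 125) = 21 mg/L as CaCO₃ × 641,000 L = 13,460 g as CaCO₃.
Equivalents of H⁺ required: 13,460 ÷ 50 g/eq = 269.2 eq = 269.2 mol NaHSO₄.
Mass of NaHSO₄: 269.2 × 120.1 = 32,330 g.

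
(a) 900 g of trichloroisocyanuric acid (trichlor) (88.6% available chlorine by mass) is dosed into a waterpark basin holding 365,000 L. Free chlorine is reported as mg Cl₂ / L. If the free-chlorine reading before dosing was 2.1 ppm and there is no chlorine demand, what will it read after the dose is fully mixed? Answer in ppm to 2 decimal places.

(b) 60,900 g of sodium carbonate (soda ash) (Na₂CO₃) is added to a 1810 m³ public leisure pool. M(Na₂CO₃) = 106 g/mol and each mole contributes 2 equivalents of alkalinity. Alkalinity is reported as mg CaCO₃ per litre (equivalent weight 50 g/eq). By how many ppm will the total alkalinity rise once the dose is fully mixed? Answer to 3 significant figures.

(a) Available chlorine delivered: 900 g × 0.886 = 797.4 g as Cl₂.
(a) Concentration rise: 797.4 g / 365,000 L = 2.185 mg/L = 2.18 ppm.
(a) Final FC: 2.1 + 2.18 = 4.28 ppm.

(b) Volume: 1810 m³ = 1,810,000 L.
(b) Moles of Na₂CO₃: 60,900 g ÷ 106 g/mol = 574.5 mol → 1149 eq of alkalinity.
(b) As CaCO₃: 1149 eq × 50 g/eq = 57,450 g.
(b) Rise: 57,450 g / 1,810,000 L × 1000 = 31.74 mg/L.

(a) 4.28 ppm; (b) 31.7 ppm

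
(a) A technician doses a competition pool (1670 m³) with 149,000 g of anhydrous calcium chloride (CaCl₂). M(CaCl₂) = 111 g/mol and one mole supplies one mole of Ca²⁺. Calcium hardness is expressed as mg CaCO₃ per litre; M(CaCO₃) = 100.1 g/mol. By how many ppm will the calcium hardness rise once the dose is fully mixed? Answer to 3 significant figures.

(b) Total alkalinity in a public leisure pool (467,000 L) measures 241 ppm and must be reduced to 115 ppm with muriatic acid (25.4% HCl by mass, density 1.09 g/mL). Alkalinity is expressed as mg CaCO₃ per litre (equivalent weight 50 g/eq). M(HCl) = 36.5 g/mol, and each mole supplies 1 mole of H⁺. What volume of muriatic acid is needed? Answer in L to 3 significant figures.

(a) 80.5 ppm; (b) 155 L

(a) Volume: 1670 m³ = 1,670,000 L.
(a) Moles of Ca²⁺: 149,000 g ÷ 111 g/mol = 1342 mol.
(a) As CaCO₃: 1342 mol × 100.1 g/mol = 134,400 g.
(a) Rise: 134,400 g / 1,670,000 L × 1000 = 80.46 mg/L.

(b) Alkalinity to neutralize: (241 − 115) = 126 mg/L as CaCO₃ × 467,000 L = 58,840 g as CaCO₃.
(b) Equivalents of H⁺ required: 58,840 ÷ 50 g/eq = 1177 eq = 1177 mol HCl.
(b) Mass of HCl: 1177 × 36.5 = 42,950 g.
(b) Mass of 25.4% solution: 42,950 / 0.254 = 169,100 g.
(b) Volume: 169,100 g ÷ 1.09 g/mL = 155,100 mL.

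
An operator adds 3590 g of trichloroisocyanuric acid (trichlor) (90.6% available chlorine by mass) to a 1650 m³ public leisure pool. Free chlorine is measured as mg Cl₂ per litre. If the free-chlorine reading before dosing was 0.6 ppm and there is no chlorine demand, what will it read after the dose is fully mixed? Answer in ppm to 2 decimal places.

Volume: 1650 m³ = 1,650,000 L.
Available chlorine delivered: 3590 g × 0.906 = 3253 g as Cl₂.
Concentration rise: 3253 g / 1,650,000 L = 1.971 mg/L = 1.97 ppm.
Final FC: 0.6 + 1.97 = 2.57 ppm.

2.57 ppm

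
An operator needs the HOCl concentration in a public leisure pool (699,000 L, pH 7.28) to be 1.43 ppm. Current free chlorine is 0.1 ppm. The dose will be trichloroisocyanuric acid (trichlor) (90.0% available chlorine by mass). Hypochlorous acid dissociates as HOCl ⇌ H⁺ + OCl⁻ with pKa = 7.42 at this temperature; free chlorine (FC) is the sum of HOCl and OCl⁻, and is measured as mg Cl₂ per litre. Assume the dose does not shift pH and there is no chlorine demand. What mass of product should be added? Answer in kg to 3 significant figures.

[OCl⁻]/[HOCl] = 10^(pH − pKa) = 10^(7.28 − 7.42) = 0.7244; fraction as HOCl = 1/(1 + 0.7244) = 0.5799.
Free chlorine required for 1.43 ppm HOCl: 1.43 / 0.5799 = 2.466 ppm.
FC to add: 2.466 − 0.1 = 2.366 mg/L as Cl₂.
Cl₂ equivalent: 2.366 mg/L × 699,000 L = 1654 g.
Product at 90.0% available Cl: 1654 / 0.9 = 1838 g.

1.84 kg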